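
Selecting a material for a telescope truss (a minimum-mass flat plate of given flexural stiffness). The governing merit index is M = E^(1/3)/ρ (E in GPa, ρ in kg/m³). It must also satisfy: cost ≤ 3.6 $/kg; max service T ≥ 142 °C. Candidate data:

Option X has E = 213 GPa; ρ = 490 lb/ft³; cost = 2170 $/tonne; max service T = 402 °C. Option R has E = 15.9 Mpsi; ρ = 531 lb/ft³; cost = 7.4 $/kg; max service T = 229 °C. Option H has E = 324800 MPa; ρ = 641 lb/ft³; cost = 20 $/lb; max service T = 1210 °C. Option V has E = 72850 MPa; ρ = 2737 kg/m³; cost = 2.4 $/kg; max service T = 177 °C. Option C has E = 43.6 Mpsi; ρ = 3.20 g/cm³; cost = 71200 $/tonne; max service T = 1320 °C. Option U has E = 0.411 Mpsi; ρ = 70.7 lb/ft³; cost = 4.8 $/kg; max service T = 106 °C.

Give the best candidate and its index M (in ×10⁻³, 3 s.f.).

Screen on constraints: cost ≤ 3.6 $/kg; max service T ≥ 142 °C. Survivors: option X, option V.
Putting every candidate on a common basis:
  option X: E = 213.0 GPa, ρ = 7849 kg/m³
  option V: E = 72.85 GPa, ρ = 2737 kg/m³
  option V: M = 1.53×10⁻³
  option X: M = 0.761×10⁻³
Option V has the largest M.

option V, M = 1.53×10⁻³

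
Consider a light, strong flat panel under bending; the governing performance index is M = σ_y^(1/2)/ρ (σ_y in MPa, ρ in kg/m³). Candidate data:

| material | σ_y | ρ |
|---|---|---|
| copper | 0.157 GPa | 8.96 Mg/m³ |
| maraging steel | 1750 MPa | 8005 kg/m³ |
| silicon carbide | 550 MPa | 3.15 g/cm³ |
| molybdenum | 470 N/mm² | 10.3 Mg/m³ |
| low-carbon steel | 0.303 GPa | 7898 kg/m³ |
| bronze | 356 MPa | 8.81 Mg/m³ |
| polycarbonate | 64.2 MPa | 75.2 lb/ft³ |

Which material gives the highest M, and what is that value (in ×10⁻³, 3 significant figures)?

silicon carbide, M = 7.45×10⁻³

In SI units:
  copper: σ_y = 157.0 MPa, ρ = 8960 kg/m³
  maraging steel: σ_y = 1750 MPa, ρ = 8005 kg/m³
  silicon carbide: σ_y = 550.0 MPa, ρ = 3150 kg/m³
  molybdenum: σ_y = 470.0 MPa, ρ = 10300 kg/m³
  low-carbon steel: σ_y = 303.0 MPa, ρ = 7898 kg/m³
  bronze: σ_y = 356.0 MPa, ρ = 8810 kg/m³
  polycarbonate: σ_y = 64.20 MPa, ρ = 1205 kg/m³
  silicon carbide: M = 7.45×10⁻³
  polycarbonate: M = 6.65×10⁻³
  maraging steel: M = 5.23×10⁻³
  low-carbon steel: M = 2.20×10⁻³
  bronze: M = 2.14×10⁻³
  molybdenum: M = 2.10×10⁻³
  copper: M = 1.40×10⁻³
Silicon carbide ranks first.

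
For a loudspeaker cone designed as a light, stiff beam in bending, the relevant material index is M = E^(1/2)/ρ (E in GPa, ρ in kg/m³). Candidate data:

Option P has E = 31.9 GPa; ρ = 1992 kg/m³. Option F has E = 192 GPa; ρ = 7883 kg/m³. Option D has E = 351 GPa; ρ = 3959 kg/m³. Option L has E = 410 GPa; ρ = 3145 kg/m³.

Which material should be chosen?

Computing M directly (units already consistent):
  option L: M = 6.44×10⁻³
  option D: M = 4.73×10⁻³
  option P: M = 2.84×10⁻³
  option F: M = 1.76×10⁻³
Option L ranks first.

option L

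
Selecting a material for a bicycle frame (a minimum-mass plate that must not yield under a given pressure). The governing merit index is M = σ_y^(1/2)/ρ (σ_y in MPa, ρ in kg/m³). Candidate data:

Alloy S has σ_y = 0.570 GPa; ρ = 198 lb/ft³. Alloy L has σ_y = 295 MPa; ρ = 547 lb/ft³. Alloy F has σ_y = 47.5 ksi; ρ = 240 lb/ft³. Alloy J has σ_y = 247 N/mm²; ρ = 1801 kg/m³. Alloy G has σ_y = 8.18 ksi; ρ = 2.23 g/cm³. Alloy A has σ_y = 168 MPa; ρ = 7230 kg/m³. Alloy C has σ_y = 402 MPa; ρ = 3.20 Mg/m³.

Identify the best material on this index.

alloy J

Normalizing units and computing the index:
  alloy S: σ_y = 570.0 MPa, ρ = 3172 kg/m³
  alloy L: σ_y = 295.0 MPa, ρ = 8762 kg/m³
  alloy F: σ_y = 327.5 MPa, ρ = 3844 kg/m³
  alloy J: σ_y = 247.0 MPa, ρ = 1801 kg/m³
  alloy G: σ_y = 56.40 MPa, ρ = 2230 kg/m³
  alloy A: σ_y = 168.0 MPa, ρ = 7230 kg/m³
  alloy C: σ_y = 402.0 MPa, ρ = 3200 kg/m³
  alloy J: M = 8.73×10⁻³
  alloy S: M = 7.53×10⁻³
  alloy C: M = 6.27×10⁻³
  alloy F: M = 4.71×10⁻³
  alloy G: M = 3.37×10⁻³
  alloy L: M = 1.96×10⁻³
  alloy A: M = 1.79×10⁻³
Alloy J has the largest M.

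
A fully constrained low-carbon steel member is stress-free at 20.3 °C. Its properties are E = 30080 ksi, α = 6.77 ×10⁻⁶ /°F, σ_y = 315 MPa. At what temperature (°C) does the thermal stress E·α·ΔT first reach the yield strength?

E = 30080 ksi = 207.4 GPa.
α = 6.77×10⁻⁶/°F × 9/5 = 12.2×10⁻⁶/K.
E·α·ΔT = 315.0 MPa ⇒ ΔT = 315.0 / (207.4×10³ × 12.2×10⁻⁶) = 124.6 K.
T = 20.3 + 124.6 = 144.9 °C.

145 °C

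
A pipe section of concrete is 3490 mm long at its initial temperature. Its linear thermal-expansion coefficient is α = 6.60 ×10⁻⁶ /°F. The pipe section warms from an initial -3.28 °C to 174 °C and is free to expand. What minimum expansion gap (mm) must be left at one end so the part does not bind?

Convert α: 6.60×10⁻⁶/°F × (9/5) = 11.9×10⁻⁶/K.
ΔT = 174 − (-3.28) = 177.3 K.
ΔL = α·L₀·ΔT = 11.9×10⁻⁶ × 3490 mm × 177.3 K = 7.35 mm.

7.35 mm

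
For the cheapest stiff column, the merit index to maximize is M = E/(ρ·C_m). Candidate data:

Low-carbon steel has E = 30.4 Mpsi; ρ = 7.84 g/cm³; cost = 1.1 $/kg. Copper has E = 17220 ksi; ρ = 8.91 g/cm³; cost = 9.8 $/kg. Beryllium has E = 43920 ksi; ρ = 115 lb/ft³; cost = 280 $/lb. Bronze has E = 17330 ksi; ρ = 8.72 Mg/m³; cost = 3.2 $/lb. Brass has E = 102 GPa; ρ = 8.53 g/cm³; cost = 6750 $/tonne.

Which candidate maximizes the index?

Normalizing units and computing the index:
  low-carbon steel: E = 209.6 GPa, ρ = 7840 kg/m³, cost = 1.100 $/kg
  copper: E = 118.7 GPa, ρ = 8910 kg/m³, cost = 9.800 $/kg
  beryllium: E = 302.8 GPa, ρ = 1842 kg/m³, cost = 617.3 $/kg
  bronze: E = 119.5 GPa, ρ = 8720 kg/m³, cost = 7.055 $/kg
  brass: E = 102.0 GPa, ρ = 8530 kg/m³, cost = 6.750 $/kg
  low-carbon steel: M = 24.3 MN·m per $
  bronze: M = 1.94 MN·m per $
  brass: M = 1.77 MN·m per $
  copper: M = 1.36 MN·m per $
  beryllium: M = 0.266 MN·m per $
Highest index: low-carbon steel.

low-carbon steel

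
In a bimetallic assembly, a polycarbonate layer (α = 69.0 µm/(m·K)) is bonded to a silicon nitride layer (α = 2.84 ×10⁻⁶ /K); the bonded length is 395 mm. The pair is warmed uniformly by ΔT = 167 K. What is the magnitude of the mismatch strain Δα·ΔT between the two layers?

Δα = |69.0 − 2.84|×10⁻⁶/K = 66.2×10⁻⁶/K.
Mismatch strain = Δα·ΔT = 66.2×10⁻⁶ × 167.0 = 0.0110.

0.0110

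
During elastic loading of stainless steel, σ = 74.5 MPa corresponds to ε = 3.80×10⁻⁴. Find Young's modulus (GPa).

E = σ/ε = 74.5 MPa / 3.80×10⁻⁴ = 196100 MPa = 196 GPa.

196 GPa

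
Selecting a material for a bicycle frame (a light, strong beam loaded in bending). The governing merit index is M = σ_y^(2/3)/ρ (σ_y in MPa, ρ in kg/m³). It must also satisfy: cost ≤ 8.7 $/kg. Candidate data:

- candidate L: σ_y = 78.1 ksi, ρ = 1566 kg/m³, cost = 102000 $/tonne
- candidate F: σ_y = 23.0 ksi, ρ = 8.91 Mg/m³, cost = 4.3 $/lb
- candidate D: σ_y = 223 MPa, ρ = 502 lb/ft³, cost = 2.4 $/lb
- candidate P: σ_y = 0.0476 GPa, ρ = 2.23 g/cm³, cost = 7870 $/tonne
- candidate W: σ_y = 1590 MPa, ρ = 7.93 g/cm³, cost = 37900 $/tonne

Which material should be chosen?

candidate P

Screen on constraints: cost ≤ 8.7 $/kg. Survivors: candidate D, candidate P.
In SI units:
  candidate D: σ_y = 223.0 MPa, ρ = 8041 kg/m³
  candidate P: σ_y = 47.60 MPa, ρ = 2230 kg/m³
  candidate P: M = 5.89×10⁻³
  candidate D: M = 4.57×10⁻³
Candidate P has the largest M.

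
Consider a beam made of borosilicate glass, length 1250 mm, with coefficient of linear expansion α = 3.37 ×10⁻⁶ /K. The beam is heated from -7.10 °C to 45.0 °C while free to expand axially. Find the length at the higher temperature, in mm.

ΔT = 45.0 − (-7.10) = 52.10 K.
ΔL = α·L₀·ΔT = 3.37×10⁻⁶ × 1250 mm × 52.10 K = 0.219 mm.
L = L₀ + ΔL = 1250 + 0.219 = 1250.2 mm.

1250.2 mm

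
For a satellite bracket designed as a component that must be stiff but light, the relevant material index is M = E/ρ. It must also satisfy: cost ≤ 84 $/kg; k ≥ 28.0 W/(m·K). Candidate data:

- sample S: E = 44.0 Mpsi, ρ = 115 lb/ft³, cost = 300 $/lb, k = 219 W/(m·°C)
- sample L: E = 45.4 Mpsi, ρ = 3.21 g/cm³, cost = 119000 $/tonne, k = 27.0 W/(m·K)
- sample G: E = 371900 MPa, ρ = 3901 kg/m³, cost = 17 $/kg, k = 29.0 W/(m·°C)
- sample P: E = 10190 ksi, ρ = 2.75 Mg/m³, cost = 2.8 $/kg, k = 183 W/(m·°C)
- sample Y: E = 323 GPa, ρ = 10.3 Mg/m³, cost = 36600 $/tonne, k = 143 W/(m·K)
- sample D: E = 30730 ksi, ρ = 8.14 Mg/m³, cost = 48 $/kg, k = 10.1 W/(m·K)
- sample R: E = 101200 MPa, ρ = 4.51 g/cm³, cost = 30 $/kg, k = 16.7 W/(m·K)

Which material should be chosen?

sample G

Screen on constraints: cost ≤ 84 $/kg; k ≥ 28.0 W/(m·K). Survivors: sample G, sample P, sample Y.
Convert each candidate to consistent units, then evaluate M:
  sample G: E = 371.9 GPa, ρ = 3901 kg/m³
  sample P: E = 70.26 GPa, ρ = 2750 kg/m³
  sample Y: E = 323.0 GPa, ρ = 10300 kg/m³
  sample G: M = 95.3 MN·m/kg
  sample Y: M = 31.4 MN·m/kg
  sample P: M = 25.5 MN·m/kg
Sample G has the largest M.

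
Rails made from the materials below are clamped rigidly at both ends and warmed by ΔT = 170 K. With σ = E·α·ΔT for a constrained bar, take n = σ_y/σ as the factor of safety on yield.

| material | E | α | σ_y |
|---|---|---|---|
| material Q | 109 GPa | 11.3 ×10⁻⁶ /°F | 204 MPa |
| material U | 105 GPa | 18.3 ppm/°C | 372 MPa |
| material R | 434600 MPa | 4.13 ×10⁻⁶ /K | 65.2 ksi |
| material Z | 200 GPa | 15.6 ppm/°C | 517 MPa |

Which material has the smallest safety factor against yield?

Per material, after unit conversion:
  material Q: E = 109.0, α = 20.3, σ_y = 204.0 → σ = 377 MPa, n = 0.541
  material U: E = 105.0, α = 18.3, σ_y = 372.0 → σ = 327 MPa, n = 1.14
  material R: E = 434.6, α = 4.13, σ_y = 449.5 → σ = 305 MPa, n = 1.47
  material Z: E = 200.0, α = 15.6, σ_y = 517.0 → σ = 530 MPa, n = 0.975
Material Q has the lowest safety factor, n = 0.541.

material Q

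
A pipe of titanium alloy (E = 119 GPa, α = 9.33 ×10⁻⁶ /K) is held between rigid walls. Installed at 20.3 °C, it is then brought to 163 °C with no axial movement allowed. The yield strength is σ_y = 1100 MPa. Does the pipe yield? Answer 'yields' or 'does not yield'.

does not yield

ΔT = 142.7 K. Constrained thermal stress σ = E·α·ΔT = 119.0×10³ MPa × 9.33×10⁻⁶ × 142.7 = 158 MPa (compressive).
Compare to σ_y = 1100 MPa: σ < σ_y, so it does not yield.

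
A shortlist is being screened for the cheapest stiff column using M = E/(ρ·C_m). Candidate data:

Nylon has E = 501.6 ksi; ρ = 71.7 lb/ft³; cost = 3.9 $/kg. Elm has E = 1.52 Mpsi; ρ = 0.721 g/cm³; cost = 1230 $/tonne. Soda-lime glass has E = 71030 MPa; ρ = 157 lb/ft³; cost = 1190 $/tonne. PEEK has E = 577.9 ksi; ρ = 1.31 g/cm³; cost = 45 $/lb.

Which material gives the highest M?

soda-lime glass

In SI units:
  nylon: E = 3.458 GPa, ρ = 1149 kg/m³, cost = 3.900 $/kg
  elm: E = 10.48 GPa, ρ = 721.0 kg/m³, cost = 1.230 $/kg
  soda-lime glass: E = 71.03 GPa, ρ = 2515 kg/m³, cost = 1.190 $/kg
  PEEK: E = 3.984 GPa, ρ = 1310 kg/m³, cost = 99.21 $/kg
  soda-lime glass: M = 23.7 MN·m per $
  elm: M = 11.8 MN·m per $
  nylon: M = 0.772 MN·m per $
  PEEK: M = 0.0307 MN·m per $
Highest index: soda-lime glass.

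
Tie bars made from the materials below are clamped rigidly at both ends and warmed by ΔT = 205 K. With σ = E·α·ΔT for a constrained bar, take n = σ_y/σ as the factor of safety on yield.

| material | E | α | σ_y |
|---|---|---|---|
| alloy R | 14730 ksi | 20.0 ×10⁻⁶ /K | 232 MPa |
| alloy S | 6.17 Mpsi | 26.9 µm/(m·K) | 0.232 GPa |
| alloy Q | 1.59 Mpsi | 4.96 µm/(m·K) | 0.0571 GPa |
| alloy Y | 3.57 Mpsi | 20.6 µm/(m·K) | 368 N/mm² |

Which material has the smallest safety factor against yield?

In consistent units (E in GPa, α in ×10⁻⁶/K, σ_y in MPa):
  alloy R: E = 101.6, α = 20.0, σ_y = 232.0 → σ = 416 MPa, n = 0.557
  alloy S: E = 42.54, α = 26.9, σ_y = 232.0 → σ = 235 MPa, n = 0.989
  alloy Q: E = 10.96, α = 4.96, σ_y = 57.10 → σ = 11.1 MPa, n = 5.12
  alloy Y: E = 24.61, α = 20.6, σ_y = 368.0 → σ = 104 MPa, n = 3.54
The minimum is alloy R at n = 0.557.

alloy R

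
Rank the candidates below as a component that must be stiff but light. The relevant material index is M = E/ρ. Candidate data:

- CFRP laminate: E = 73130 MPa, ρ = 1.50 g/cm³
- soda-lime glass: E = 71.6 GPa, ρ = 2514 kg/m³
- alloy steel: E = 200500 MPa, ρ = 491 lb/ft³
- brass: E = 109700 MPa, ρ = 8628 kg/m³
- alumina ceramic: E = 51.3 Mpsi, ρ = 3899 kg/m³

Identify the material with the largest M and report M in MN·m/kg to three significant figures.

Normalizing units and computing the index:
  CFRP laminate: E = 73.13 GPa, ρ = 1500 kg/m³
  soda-lime glass: E = 71.60 GPa, ρ = 2514 kg/m³
  alloy steel: E = 200.5 GPa, ρ = 7865 kg/m³
  brass: E = 109.7 GPa, ρ = 8628 kg/m³
  alumina ceramic: E = 353.7 GPa, ρ = 3899 kg/m³
  alumina ceramic: M = 90.7 MN·m/kg
  CFRP laminate: M = 48.8 MN·m/kg
  soda-lime glass: M = 28.5 MN·m/kg
  alloy steel: M = 25.5 MN·m/kg
  brass: M = 12.7 MN·m/kg
The maximum is for alumina ceramic.

alumina ceramic, M = 90.7 MN·m/kg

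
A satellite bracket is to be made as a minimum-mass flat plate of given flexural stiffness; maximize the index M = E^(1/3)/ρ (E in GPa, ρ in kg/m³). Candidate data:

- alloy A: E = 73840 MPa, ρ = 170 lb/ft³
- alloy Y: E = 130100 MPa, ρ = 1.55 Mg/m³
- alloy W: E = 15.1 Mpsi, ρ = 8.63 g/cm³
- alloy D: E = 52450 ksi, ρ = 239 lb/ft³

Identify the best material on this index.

alloy Y

After converting to SI:
  alloy A: E = 73.84 GPa, ρ = 2723 kg/m³
  alloy Y: E = 130.1 GPa, ρ = 1550 kg/m³
  alloy W: E = 104.1 GPa, ρ = 8630 kg/m³
  alloy D: E = 361.6 GPa, ρ = 3828 kg/m³
  alloy Y: M = 3.27×10⁻³
  alloy D: M = 1.86×10⁻³
  alloy A: M = 1.54×10⁻³
  alloy W: M = 0.545×10⁻³
Alloy Y has the largest M.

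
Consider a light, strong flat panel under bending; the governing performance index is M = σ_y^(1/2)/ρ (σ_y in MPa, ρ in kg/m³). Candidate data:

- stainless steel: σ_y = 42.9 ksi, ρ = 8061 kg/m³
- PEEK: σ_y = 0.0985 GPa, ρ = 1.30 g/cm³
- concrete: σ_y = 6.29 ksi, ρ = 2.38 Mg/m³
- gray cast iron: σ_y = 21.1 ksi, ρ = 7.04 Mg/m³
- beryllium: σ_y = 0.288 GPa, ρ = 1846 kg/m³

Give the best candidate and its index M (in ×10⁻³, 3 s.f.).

beryllium, M = 9.19×10⁻³

In SI units:
  stainless steel: σ_y = 295.8 MPa, ρ = 8061 kg/m³
  PEEK: σ_y = 98.50 MPa, ρ = 1300 kg/m³
  concrete: σ_y = 43.37 MPa, ρ = 2380 kg/m³
  gray cast iron: σ_y = 145.5 MPa, ρ = 7040 kg/m³
  beryllium: σ_y = 288.0 MPa, ρ = 1846 kg/m³
  beryllium: M = 9.19×10⁻³
  PEEK: M = 7.63×10⁻³
  concrete: M = 2.77×10⁻³
  stainless steel: M = 2.13×10⁻³
  gray cast iron: M = 1.71×10⁻³
Beryllium has the largest M.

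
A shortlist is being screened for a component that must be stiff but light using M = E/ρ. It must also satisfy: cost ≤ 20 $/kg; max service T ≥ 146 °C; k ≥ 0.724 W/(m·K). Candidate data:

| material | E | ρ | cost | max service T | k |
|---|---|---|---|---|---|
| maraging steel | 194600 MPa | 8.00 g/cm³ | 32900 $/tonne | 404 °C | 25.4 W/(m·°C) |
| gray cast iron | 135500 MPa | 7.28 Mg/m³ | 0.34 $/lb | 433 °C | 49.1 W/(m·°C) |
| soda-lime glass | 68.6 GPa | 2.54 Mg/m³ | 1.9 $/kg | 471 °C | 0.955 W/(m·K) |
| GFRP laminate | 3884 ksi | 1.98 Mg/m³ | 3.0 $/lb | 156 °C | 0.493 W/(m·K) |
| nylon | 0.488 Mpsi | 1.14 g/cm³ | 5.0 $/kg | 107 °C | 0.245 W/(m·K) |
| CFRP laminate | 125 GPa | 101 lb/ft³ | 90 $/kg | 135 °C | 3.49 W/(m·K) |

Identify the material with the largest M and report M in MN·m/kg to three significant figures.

soda-lime glass, M = 27.0 MN·m/kg

Screen on constraints: cost ≤ 20 $/kg; max service T ≥ 146 °C; k ≥ 0.724 W/(m·K). Survivors: gray cast iron, soda-lime glass.
Convert each candidate to consistent units, then evaluate M:
  gray cast iron: E = 135.5 GPa, ρ = 7280 kg/m³
  soda-lime glass: E = 68.60 GPa, ρ = 2540 kg/m³
  soda-lime glass: M = 27.0 MN·m/kg
  gray cast iron: M = 18.6 MN·m/kg
Soda-lime glass has the largest M.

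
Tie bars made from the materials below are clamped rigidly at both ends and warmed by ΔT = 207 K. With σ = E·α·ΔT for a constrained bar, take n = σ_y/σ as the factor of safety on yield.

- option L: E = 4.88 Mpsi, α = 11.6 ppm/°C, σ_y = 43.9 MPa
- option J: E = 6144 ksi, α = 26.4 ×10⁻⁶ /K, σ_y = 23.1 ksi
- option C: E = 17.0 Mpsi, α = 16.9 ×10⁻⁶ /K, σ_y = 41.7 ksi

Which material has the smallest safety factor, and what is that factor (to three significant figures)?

Converting E to GPa, α to ×10⁻⁶/K, σ_y to MPa, then σ and n for each:
  option L: E = 33.65, α = 11.6, σ_y = 43.90 → σ = 80.8 MPa, n = 0.543
  option J: E = 42.36, α = 26.4, σ_y = 159.3 → σ = 231 MPa, n = 0.688
  option C: E = 117.2, α = 16.9, σ_y = 287.5 → σ = 410 MPa, n = 0.701
Option L has the lowest safety factor, n = 0.543.

option L, n = 0.543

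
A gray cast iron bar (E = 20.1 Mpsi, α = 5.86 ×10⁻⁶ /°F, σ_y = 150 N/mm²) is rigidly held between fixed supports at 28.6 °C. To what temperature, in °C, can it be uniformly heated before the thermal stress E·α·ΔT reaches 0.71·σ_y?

E = 20.1 Mpsi = 138.6 GPa.
α = 5.86×10⁻⁶/°F × 9/5 = 10.5×10⁻⁶/K.
σ_y = 150 N/mm² = 150.0 MPa.
E·α·ΔT = 106.5 MPa ⇒ ΔT = 106.5 / (138.6×10³ × 10.5×10⁻⁶) = 72.86 K.
T = 28.6 + 72.86 = 101.5 °C.

101 °C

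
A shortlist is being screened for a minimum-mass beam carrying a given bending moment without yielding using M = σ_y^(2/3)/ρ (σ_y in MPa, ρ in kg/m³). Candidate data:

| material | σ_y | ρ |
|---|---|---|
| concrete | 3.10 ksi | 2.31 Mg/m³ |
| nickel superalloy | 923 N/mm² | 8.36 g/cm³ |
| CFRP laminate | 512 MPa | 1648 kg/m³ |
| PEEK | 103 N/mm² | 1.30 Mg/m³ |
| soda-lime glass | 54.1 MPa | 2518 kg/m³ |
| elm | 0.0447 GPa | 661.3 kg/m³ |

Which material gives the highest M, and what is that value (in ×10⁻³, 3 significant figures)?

In SI units:
  concrete: σ_y = 21.37 MPa, ρ = 2310 kg/m³
  nickel superalloy: σ_y = 923.0 MPa, ρ = 8360 kg/m³
  CFRP laminate: σ_y = 512.0 MPa, ρ = 1648 kg/m³
  PEEK: σ_y = 103.0 MPa, ρ = 1300 kg/m³
  soda-lime glass: σ_y = 54.10 MPa, ρ = 2518 kg/m³
  elm: σ_y = 44.70 MPa, ρ = 661.3 kg/m³
  CFRP laminate: M = 38.8×10⁻³
  elm: M = 19.0×10⁻³
  PEEK: M = 16.9×10⁻³
  nickel superalloy: M = 11.3×10⁻³
  soda-lime glass: M = 5.68×10⁻³
  concrete: M = 3.33×10⁻³
The maximum is for CFRP laminate.

CFRP laminate, M = 38.8×10⁻³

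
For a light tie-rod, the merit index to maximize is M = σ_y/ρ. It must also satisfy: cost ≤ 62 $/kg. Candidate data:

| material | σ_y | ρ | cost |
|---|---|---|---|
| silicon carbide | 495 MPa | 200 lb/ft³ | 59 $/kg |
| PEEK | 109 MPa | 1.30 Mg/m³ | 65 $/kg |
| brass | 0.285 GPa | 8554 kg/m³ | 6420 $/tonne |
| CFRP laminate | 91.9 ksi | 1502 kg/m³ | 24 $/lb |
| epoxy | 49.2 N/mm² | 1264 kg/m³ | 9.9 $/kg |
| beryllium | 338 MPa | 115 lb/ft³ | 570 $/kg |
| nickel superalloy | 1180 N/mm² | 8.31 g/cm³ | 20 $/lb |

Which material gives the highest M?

CFRP laminate

Screen on constraints: cost ≤ 62 $/kg. Survivors: silicon carbide, brass, CFRP laminate, epoxy, nickel superalloy.
In SI units:
  silicon carbide: σ_y = 495.0 MPa, ρ = 3204 kg/m³
  brass: σ_y = 285.0 MPa, ρ = 8554 kg/m³
  CFRP laminate: σ_y = 633.6 MPa, ρ = 1502 kg/m³
  epoxy: σ_y = 49.20 MPa, ρ = 1264 kg/m³
  nickel superalloy: σ_y = 1180 MPa, ρ = 8310 kg/m³
  CFRP laminate: M = 422 kN·m/kg
  silicon carbide: M = 155 kN·m/kg
  nickel superalloy: M = 142 kN·m/kg
  epoxy: M = 38.9 kN·m/kg
  brass: M = 33.3 kN·m/kg
Highest index: CFRP laminate.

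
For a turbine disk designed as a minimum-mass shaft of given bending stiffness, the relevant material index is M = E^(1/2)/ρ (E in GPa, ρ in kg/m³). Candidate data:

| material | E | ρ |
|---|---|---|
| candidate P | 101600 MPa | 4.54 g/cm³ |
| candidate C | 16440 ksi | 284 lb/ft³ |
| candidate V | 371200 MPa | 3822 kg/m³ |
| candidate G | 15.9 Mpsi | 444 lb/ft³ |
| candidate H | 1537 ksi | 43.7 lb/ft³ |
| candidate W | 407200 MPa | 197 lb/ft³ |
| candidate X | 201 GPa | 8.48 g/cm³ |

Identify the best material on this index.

Putting every candidate on a common basis:
  candidate P: E = 101.6 GPa, ρ = 4540 kg/m³
  candidate C: E = 113.3 GPa, ρ = 4549 kg/m³
  candidate V: E = 371.2 GPa, ρ = 3822 kg/m³
  candidate G: E = 109.6 GPa, ρ = 7112 kg/m³
  candidate H: E = 10.60 GPa, ρ = 700.0 kg/m³
  candidate W: E = 407.2 GPa, ρ = 3156 kg/m³
  candidate X: E = 201.0 GPa, ρ = 8480 kg/m³
  candidate W: M = 6.39×10⁻³
  candidate V: M = 5.04×10⁻³
  candidate H: M = 4.65×10⁻³
  candidate C: M = 2.34×10⁻³
  candidate P: M = 2.22×10⁻³
  candidate X: M = 1.67×10⁻³
  candidate G: M = 1.47×10⁻³
Candidate W has the largest M.

candidate W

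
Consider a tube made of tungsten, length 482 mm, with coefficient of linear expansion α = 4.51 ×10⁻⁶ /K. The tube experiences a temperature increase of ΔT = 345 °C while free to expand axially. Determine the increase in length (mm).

0.750 mm

ΔL = α·L₀·ΔT = 4.51×10⁻⁶ × 482 mm × 345.0 K = 0.750 mm.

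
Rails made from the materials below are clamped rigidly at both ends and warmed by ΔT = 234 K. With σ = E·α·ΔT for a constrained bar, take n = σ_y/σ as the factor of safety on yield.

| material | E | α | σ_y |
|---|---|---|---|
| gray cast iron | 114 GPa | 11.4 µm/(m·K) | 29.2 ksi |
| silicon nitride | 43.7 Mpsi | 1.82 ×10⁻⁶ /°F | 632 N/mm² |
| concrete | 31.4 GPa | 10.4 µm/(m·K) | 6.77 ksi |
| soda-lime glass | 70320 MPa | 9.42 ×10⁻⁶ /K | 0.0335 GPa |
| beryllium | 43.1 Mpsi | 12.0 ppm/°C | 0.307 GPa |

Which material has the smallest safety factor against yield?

soda-lime glass

Converting E to GPa, α to ×10⁻⁶/K, σ_y to MPa, then σ and n for each:
  gray cast iron: E = 114.0, α = 11.4, σ_y = 201.3 → σ = 304 MPa, n = 0.662
  silicon nitride: E = 301.3, α = 3.28, σ_y = 632.0 → σ = 231 MPa, n = 2.74
  concrete: E = 31.40, α = 10.4, σ_y = 46.68 → σ = 76.4 MPa, n = 0.611
  soda-lime glass: E = 70.32, α = 9.42, σ_y = 33.50 → σ = 155 MPa, n = 0.216
  beryllium: E = 297.2, α = 12.0, σ_y = 307.0 → σ = 834 MPa, n = 0.368
The minimum is soda-lime glass at n = 0.216.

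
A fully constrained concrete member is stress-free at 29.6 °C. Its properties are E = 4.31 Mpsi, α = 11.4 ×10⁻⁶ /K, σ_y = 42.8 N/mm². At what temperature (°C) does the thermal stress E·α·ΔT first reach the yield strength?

E = 4.31 Mpsi = 29.72 GPa.
σ_y = 42.8 N/mm² = 42.80 MPa.
E·α·ΔT = 42.80 MPa ⇒ ΔT = 42.80 / (29.72×10³ × 11.4×10⁻⁶) = 126.3 K.
T = 29.6 + 126.3 = 155.9 °C.

156 °C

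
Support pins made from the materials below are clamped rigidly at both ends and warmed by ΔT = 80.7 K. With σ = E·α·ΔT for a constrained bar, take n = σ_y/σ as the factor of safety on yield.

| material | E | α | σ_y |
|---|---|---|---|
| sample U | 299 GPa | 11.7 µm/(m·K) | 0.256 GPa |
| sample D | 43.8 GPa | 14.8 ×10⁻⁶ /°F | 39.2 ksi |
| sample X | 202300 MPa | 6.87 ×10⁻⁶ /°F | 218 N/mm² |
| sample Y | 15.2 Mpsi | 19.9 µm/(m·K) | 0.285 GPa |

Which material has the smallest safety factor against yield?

sample U

Converting E to GPa, α to ×10⁻⁶/K, σ_y to MPa, then σ and n for each:
  sample U: E = 299.0, α = 11.7, σ_y = 256.0 → σ = 282 MPa, n = 0.907
  sample D: E = 43.80, α = 26.6, σ_y = 270.3 → σ = 94.2 MPa, n = 2.87
  sample X: E = 202.3, α = 12.4, σ_y = 218.0 → σ = 202 MPa, n = 1.08
  sample Y: E = 104.8, α = 19.9, σ_y = 285.0 → σ = 168 MPa, n = 1.69
Smallest n: sample U with n = 0.907.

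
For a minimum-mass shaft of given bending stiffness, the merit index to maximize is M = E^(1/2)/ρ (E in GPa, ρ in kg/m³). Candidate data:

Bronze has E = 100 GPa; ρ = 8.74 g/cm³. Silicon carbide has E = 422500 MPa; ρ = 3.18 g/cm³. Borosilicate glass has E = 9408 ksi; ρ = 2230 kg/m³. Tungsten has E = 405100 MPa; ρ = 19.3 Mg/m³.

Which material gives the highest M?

silicon carbide

Normalizing units and computing the index:
  bronze: E = 100.0 GPa, ρ = 8740 kg/m³
  silicon carbide: E = 422.5 GPa, ρ = 3180 kg/m³
  borosilicate glass: E = 64.87 GPa, ρ = 2230 kg/m³
  tungsten: E = 405.1 GPa, ρ = 19300 kg/m³
  silicon carbide: M = 6.46×10⁻³
  borosilicate glass: M = 3.61×10⁻³
  bronze: M = 1.14×10⁻³
  tungsten: M = 1.04×10⁻³
Silicon carbide ranks first.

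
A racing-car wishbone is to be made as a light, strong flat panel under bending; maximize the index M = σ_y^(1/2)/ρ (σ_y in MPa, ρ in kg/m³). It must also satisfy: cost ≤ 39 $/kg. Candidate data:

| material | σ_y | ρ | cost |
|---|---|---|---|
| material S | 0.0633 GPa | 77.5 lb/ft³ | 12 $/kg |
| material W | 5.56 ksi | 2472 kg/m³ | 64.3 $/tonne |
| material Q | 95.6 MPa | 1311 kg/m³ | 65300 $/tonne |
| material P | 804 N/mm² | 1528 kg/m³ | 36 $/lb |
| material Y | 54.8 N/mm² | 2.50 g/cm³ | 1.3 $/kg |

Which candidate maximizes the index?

Screen on constraints: cost ≤ 39 $/kg. Survivors: material S, material W, material Y.
In SI units:
  material S: σ_y = 63.30 MPa, ρ = 1241 kg/m³
  material W: σ_y = 38.33 MPa, ρ = 2472 kg/m³
  material Y: σ_y = 54.80 MPa, ρ = 2500 kg/m³
  material S: M = 6.41×10⁻³
  material Y: M = 2.96×10⁻³
  material W: M = 2.50×10⁻³
The maximum is for material S.

material S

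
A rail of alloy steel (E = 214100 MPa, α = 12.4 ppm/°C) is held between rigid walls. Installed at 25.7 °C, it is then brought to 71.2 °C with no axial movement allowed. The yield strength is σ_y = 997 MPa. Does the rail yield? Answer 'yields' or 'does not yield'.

E = 214100 MPa = 214.1 GPa.
ΔT = 45.50 K. Constrained thermal stress σ = E·α·ΔT = 214.1×10³ MPa × 12.4×10⁻⁶ × 45.50 = 121 MPa (compressive).
Compare to σ_y = 997 MPa: σ < σ_y, so it does not yield.

does not yield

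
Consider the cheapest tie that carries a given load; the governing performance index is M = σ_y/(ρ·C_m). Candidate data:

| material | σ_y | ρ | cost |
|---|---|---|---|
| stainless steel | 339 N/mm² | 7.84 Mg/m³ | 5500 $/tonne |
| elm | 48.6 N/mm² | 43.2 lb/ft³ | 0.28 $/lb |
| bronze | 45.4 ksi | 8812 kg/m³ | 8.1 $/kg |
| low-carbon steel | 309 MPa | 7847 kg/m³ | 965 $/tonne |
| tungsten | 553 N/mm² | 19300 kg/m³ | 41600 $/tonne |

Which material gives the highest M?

Convert each candidate to consistent units, then evaluate M:
  stainless steel: σ_y = 339.0 MPa, ρ = 7840 kg/m³, cost = 5.500 $/kg
  elm: σ_y = 48.60 MPa, ρ = 692.0 kg/m³, cost = 0.6173 $/kg
  bronze: σ_y = 313.0 MPa, ρ = 8812 kg/m³, cost = 8.100 $/kg
  low-carbon steel: σ_y = 309.0 MPa, ρ = 7847 kg/m³, cost = 0.9650 $/kg
  tungsten: σ_y = 553.0 MPa, ρ = 19300 kg/m³, cost = 41.60 $/kg
  elm: M = 114 kN·m per $
  low-carbon steel: M = 40.8 kN·m per $
  stainless steel: M = 7.86 kN·m per $
  bronze: M = 4.39 kN·m per $
  tungsten: M = 0.689 kN·m per $
Highest index: elm.

elm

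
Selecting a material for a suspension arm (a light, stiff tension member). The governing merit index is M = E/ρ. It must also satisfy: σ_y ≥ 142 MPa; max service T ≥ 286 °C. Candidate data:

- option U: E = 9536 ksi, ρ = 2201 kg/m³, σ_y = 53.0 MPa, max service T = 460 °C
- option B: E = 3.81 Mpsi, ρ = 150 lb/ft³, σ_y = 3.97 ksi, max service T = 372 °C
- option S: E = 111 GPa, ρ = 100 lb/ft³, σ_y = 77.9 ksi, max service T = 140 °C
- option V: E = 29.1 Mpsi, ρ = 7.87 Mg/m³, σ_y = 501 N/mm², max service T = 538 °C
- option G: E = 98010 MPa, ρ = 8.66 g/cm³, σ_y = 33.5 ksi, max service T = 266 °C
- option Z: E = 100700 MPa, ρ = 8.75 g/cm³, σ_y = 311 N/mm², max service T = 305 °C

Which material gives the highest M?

Screen on constraints: σ_y ≥ 142 MPa; max service T ≥ 286 °C. Survivors: option V, option Z.
Convert each candidate to consistent units, then evaluate M:
  option V: E = 200.6 GPa, ρ = 7870 kg/m³
  option Z: E = 100.7 GPa, ρ = 8750 kg/m³
  option V: M = 25.5 MN·m/kg
  option Z: M = 11.5 MN·m/kg
Highest index: option V.

option V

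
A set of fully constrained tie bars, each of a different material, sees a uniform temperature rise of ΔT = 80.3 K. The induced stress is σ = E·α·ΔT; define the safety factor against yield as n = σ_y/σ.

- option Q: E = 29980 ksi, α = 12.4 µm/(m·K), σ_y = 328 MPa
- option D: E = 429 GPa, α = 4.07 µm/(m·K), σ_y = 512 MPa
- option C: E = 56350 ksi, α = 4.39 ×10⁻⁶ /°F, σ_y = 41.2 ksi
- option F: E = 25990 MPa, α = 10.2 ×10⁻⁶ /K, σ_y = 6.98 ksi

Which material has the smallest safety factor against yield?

option C

Per material, after unit conversion:
  option Q: E = 206.7, α = 12.4, σ_y = 328.0 → σ = 206 MPa, n = 1.59
  option D: E = 429.0, α = 4.07, σ_y = 512.0 → σ = 140 MPa, n = 3.65
  option C: E = 388.5, α = 7.90, σ_y = 284.1 → σ = 247 MPa, n = 1.15
  option F: E = 25.99, α = 10.2, σ_y = 48.13 → σ = 21.3 MPa, n = 2.26
The minimum is option C at n = 1.15.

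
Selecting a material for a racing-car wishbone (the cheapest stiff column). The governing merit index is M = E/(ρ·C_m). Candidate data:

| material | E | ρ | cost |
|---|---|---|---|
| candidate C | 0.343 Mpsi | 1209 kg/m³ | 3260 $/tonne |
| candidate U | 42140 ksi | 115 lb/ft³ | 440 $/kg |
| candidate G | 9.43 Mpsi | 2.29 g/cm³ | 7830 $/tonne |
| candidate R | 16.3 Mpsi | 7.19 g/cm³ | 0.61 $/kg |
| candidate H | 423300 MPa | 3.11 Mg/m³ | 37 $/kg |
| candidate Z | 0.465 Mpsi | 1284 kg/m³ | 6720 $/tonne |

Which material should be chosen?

Convert each candidate to consistent units, then evaluate M:
  candidate C: E = 2.365 GPa, ρ = 1209 kg/m³, cost = 3.260 $/kg
  candidate U: E = 290.5 GPa, ρ = 1842 kg/m³, cost = 440.0 $/kg
  candidate G: E = 65.02 GPa, ρ = 2290 kg/m³, cost = 7.830 $/kg
  candidate R: E = 112.4 GPa, ρ = 7190 kg/m³, cost = 0.6100 $/kg
  candidate H: E = 423.3 GPa, ρ = 3110 kg/m³, cost = 37.00 $/kg
  candidate Z: E = 3.206 GPa, ρ = 1284 kg/m³, cost = 6.720 $/kg
  candidate R: M = 25.6 MN·m per $
  candidate H: M = 3.68 MN·m per $
  candidate G: M = 3.63 MN·m per $
  candidate C: M = 0.600 MN·m per $
  candidate Z: M = 0.372 MN·m per $
  candidate U: M = 0.358 MN·m per $
Candidate R has the largest M.

candidate R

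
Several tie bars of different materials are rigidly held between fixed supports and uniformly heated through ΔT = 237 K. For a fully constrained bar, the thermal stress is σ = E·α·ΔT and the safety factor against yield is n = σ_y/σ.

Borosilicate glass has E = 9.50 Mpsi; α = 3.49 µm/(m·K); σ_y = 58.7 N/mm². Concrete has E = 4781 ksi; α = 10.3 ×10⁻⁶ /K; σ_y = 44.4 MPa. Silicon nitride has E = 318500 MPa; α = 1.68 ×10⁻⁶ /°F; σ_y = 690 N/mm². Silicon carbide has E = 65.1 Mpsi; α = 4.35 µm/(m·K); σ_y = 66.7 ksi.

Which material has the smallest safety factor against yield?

concrete

With everything in SI (GPa, ×10⁻⁶/K, MPa):
  borosilicate glass: E = 65.50, α = 3.49, σ_y = 58.70 → σ = 54.2 MPa, n = 1.08
  concrete: E = 32.96, α = 10.3, σ_y = 44.40 → σ = 80.5 MPa, n = 0.552
  silicon nitride: E = 318.5, α = 3.02, σ_y = 690.0 → σ = 228 MPa, n = 3.02
  silicon carbide: E = 448.8, α = 4.35, σ_y = 459.9 → σ = 463 MPa, n = 0.994
The minimum is concrete at n = 0.552.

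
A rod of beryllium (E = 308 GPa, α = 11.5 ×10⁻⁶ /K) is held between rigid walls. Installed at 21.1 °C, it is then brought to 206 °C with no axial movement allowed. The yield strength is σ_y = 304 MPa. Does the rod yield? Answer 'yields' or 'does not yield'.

ΔT = 184.9 K. Constrained thermal stress σ = E·α·ΔT = 308.0×10³ MPa × 11.5×10⁻⁶ × 184.9 = 655 MPa (compressive).
Compare to σ_y = 304 MPa: σ ≥ σ_y, so it yields.

yields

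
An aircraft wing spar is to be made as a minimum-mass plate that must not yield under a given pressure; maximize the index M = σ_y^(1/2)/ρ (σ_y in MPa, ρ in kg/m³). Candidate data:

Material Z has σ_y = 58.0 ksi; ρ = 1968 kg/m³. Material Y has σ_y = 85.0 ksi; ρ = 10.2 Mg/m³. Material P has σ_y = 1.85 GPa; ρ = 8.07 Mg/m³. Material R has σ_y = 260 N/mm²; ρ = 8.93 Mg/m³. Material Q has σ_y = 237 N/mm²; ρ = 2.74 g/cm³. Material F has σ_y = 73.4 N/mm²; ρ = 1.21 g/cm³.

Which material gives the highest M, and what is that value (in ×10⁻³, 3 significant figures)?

material Z, M = 10.2×10⁻³

Normalizing units and computing the index:
  material Z: σ_y = 399.9 MPa, ρ = 1968 kg/m³
  material Y: σ_y = 586.1 MPa, ρ = 10200 kg/m³
  material P: σ_y = 1850 MPa, ρ = 8070 kg/m³
  material R: σ_y = 260.0 MPa, ρ = 8930 kg/m³
  material Q: σ_y = 237.0 MPa, ρ = 2740 kg/m³
  material F: σ_y = 73.40 MPa, ρ = 1210 kg/m³
  material Z: M = 10.2×10⁻³
  material F: M = 7.08×10⁻³
  material Q: M = 5.62×10⁻³
  material P: M = 5.33×10⁻³
  material Y: M = 2.37×10⁻³
  material R: M = 1.81×10⁻³
Material Z has the largest M.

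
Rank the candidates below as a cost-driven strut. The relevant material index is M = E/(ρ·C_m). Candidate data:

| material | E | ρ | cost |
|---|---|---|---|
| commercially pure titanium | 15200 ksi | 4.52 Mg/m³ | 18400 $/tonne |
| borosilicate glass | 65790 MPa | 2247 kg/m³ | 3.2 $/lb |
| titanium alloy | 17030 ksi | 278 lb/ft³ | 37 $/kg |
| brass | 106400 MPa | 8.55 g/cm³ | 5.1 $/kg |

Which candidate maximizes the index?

borosilicate glass

In SI units:
  commercially pure titanium: E = 104.8 GPa, ρ = 4520 kg/m³, cost = 18.40 $/kg
  borosilicate glass: E = 65.79 GPa, ρ = 2247 kg/m³, cost = 7.055 $/kg
  titanium alloy: E = 117.4 GPa, ρ = 4453 kg/m³, cost = 37.00 $/kg
  brass: E = 106.4 GPa, ρ = 8550 kg/m³, cost = 5.100 $/kg
  borosilicate glass: M = 4.15 MN·m per $
  brass: M = 2.44 MN·m per $
  commercially pure titanium: M = 1.26 MN·m per $
  titanium alloy: M = 0.713 MN·m per $
Borosilicate glass has the largest M.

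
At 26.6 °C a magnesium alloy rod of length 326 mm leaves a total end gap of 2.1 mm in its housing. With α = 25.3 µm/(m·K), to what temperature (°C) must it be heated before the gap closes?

281 °C

α·L₀·ΔT = 2.1 mm ⇒ ΔT = 2.1 / (25.3×10⁻⁶ × 326.0) = 254.6 K.
T = 26.6 + 254.6 = 281.2 °C.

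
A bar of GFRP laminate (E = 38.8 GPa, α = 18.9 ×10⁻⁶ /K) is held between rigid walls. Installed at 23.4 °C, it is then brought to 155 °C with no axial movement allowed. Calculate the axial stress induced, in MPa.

96.5 MPa

ΔT = 131.6 K. Constrained thermal stress σ = E·α·ΔT = 38.80×10³ MPa × 18.9×10⁻⁶ × 131.6 = 96.5 MPa (compressive).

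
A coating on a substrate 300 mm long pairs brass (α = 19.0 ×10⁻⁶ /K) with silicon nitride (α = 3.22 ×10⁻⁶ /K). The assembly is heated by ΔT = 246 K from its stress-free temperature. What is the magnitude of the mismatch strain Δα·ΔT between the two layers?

3.88×10⁻³

Δα = |19.0 − 3.22|×10⁻⁶/K = 15.8×10⁻⁶/K.
Mismatch strain = Δα·ΔT = 15.8×10⁻⁶ × 246.0 = 3.88×10⁻³.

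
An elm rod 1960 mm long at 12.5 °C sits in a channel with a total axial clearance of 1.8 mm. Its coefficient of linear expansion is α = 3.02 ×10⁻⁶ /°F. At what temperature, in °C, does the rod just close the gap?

181 °C

α = 3.02×10⁻⁶/°F × 9/5 = 5.44×10⁻⁶/K.
α·L₀·ΔT = 1.8 mm ⇒ ΔT = 1.8 / (5.44×10⁻⁶ × 1960.0) = 168.9 K.
T = 12.5 + 168.9 = 181.4 °C.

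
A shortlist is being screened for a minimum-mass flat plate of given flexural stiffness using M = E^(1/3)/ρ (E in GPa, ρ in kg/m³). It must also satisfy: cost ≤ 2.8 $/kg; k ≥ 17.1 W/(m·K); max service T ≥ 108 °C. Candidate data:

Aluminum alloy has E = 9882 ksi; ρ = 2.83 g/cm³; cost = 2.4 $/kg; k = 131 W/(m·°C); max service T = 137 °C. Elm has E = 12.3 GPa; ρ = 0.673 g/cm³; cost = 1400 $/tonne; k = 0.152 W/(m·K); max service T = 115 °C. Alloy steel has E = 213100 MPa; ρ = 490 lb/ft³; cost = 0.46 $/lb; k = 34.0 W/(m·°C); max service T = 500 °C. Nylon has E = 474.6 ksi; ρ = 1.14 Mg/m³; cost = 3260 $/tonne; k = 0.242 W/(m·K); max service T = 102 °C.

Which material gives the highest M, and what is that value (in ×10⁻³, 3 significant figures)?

aluminum alloy, M = 1.44×10⁻³

Screen on constraints: cost ≤ 2.8 $/kg; k ≥ 17.1 W/(m·K); max service T ≥ 108 °C. Survivors: aluminum alloy, alloy steel.
Normalizing units and computing the index:
  aluminum alloy: E = 68.13 GPa, ρ = 2830 kg/m³
  alloy steel: E = 213.1 GPa, ρ = 7849 kg/m³
  aluminum alloy: M = 1.44×10⁻³
  alloy steel: M = 0.761×10⁻³
Aluminum alloy has the largest M.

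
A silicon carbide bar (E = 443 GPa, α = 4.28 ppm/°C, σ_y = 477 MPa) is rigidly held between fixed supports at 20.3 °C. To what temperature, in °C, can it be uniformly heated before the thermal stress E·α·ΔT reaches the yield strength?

272 °C

E·α·ΔT = 477.0 MPa ⇒ ΔT = 477.0 / (443.0×10³ × 4.28×10⁻⁶) = 251.6 K.
T = 20.3 + 251.6 = 271.9 °C.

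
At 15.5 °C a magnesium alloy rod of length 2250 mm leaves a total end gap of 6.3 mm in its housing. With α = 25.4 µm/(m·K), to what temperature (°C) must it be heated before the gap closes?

126 °C

α·L₀·ΔT = 6.3 mm ⇒ ΔT = 6.3 / (25.4×10⁻⁶ × 2250.0) = 110.2 K.
T = 15.5 + 110.2 = 125.7 °C.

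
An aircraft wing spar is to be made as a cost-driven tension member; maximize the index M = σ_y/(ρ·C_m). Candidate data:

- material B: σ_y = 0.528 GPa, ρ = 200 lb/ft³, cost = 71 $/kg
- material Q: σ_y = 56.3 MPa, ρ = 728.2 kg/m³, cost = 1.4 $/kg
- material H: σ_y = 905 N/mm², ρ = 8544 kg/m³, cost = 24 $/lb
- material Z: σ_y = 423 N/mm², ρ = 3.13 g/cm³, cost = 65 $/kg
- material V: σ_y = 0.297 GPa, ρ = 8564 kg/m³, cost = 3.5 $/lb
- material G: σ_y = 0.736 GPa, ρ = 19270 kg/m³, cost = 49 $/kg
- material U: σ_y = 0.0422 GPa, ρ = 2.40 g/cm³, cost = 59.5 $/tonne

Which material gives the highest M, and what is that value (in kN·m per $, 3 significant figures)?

material U, M = 296 kN·m per $

Putting every candidate on a common basis:
  material B: σ_y = 528.0 MPa, ρ = 3204 kg/m³, cost = 71.00 $/kg
  material Q: σ_y = 56.30 MPa, ρ = 728.2 kg/m³, cost = 1.400 $/kg
  material H: σ_y = 905.0 MPa, ρ = 8544 kg/m³, cost = 52.91 $/kg
  material Z: σ_y = 423.0 MPa, ρ = 3130 kg/m³, cost = 65.00 $/kg
  material V: σ_y = 297.0 MPa, ρ = 8564 kg/m³, cost = 7.716 $/kg
  material G: σ_y = 736.0 MPa, ρ = 19270 kg/m³, cost = 49.00 $/kg
  material U: σ_y = 42.20 MPa, ρ = 2400 kg/m³, cost = 0.05950 $/kg
  material U: M = 296 kN·m per $
  material Q: M = 55.2 kN·m per $
  material V: M = 4.49 kN·m per $
  material B: M = 2.32 kN·m per $
  material Z: M = 2.08 kN·m per $
  material H: M = 2.00 kN·m per $
  material G: M = 0.779 kN·m per $
Material U ranks first.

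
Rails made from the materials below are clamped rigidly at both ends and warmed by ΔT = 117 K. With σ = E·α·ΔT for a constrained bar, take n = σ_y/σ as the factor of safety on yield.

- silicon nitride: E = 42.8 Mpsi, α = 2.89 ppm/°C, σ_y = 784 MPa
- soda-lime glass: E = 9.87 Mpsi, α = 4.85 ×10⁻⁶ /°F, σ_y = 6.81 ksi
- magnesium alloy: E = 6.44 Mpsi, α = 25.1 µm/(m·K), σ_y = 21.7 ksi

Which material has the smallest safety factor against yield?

Converting E to GPa, α to ×10⁻⁶/K, σ_y to MPa, then σ and n for each:
  silicon nitride: E = 295.1, α = 2.89, σ_y = 784.0 → σ = 99.8 MPa, n = 7.86
  soda-lime glass: E = 68.05, α = 8.73, σ_y = 46.95 → σ = 69.5 MPa, n = 0.676
  magnesium alloy: E = 44.40, α = 25.1, σ_y = 149.6 → σ = 130 MPa, n = 1.15
Smallest n: soda-lime glass with n = 0.676.

soda-lime glass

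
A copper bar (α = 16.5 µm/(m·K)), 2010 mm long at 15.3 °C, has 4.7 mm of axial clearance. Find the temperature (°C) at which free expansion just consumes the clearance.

α·L₀·ΔT = 4.7 mm ⇒ ΔT = 4.7 / (16.5×10⁻⁶ × 2010.0) = 141.7 K.
T = 15.3 + 141.7 = 157.0 °C.

157 °C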